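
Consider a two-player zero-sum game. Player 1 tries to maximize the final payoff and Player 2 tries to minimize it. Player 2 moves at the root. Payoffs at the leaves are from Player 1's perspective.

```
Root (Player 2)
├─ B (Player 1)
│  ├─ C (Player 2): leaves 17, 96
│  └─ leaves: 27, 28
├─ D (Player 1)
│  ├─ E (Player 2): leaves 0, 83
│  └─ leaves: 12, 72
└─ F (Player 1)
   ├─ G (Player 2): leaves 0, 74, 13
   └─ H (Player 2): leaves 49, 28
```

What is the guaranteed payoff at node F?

28

G: min(0, 74, 13) = 0
H: min(49, 28) = 28
F: max(0, 28) = 28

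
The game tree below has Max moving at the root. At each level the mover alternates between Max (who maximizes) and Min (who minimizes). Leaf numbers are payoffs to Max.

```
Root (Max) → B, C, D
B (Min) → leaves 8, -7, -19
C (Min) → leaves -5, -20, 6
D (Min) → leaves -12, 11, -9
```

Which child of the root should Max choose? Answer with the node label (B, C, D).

D

B (Min): min(8, -7, -19) = -19
C (Min): min(-5, -20, 6) = -20
D (Min): min(-12, 11, -9) = -12
Root (Max): max(-19, -20, -12) = -12
Max picks the child with the highest value: D (value -12).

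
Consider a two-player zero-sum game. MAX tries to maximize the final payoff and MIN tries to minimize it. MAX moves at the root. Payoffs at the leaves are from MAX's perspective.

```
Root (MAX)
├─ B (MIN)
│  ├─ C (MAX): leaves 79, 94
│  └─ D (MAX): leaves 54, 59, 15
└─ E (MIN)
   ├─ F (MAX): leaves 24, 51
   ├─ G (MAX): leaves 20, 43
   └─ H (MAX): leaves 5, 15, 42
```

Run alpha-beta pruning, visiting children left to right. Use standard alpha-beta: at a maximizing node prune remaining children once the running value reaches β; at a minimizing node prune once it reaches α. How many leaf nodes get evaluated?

7

C [α=-∞,β=+∞]: v=94
D [α=-∞,β=94]: v=59
B [α=-∞,β=+∞]: v=59
F [α=59,β=+∞]: v=51
E [α=59,β=+∞]: v=51 after child 1 ≤ α → α-cutoff, skip 2
Root [α=-∞,β=+∞]: v=59
Leaves evaluated: 7 of 12.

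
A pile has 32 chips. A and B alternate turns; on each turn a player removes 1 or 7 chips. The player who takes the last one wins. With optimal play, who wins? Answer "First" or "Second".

Mark each pile size as W (mover wins) or L (mover loses):
i:   0  1  2  3  4  5  6  7  8  9 10 11 12 13 14 15 16 17 18 19 20 21 22 23 24 25 26 27 28 29 30 31 32
     L  W  L  W  L  W  L  W  L  W  L  W  L  W  L  W  L  W  L  W  L  W  L  W  L  W  L  W  L  W  L  W  L
Position 32 is L, so the second player wins.

Second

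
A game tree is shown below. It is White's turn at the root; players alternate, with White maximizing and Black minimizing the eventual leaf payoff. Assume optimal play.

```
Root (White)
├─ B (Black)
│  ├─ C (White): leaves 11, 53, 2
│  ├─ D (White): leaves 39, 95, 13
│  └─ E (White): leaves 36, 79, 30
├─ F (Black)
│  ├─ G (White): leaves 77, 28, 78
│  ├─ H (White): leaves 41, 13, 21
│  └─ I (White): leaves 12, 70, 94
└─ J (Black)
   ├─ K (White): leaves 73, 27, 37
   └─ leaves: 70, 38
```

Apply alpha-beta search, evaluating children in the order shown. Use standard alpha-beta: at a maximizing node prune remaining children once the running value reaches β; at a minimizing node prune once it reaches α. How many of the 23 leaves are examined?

C [α=-∞,β=+∞]: v=53
D [α=-∞,β=53]: v=95 after child 2 ≥ β → β-cutoff, skip 1
E [α=-∞,β=53]: v=79 after child 2 ≥ β → β-cutoff, skip 1
B [α=-∞,β=+∞]: v=53
G [α=53,β=+∞]: v=78
H [α=53,β=78]: v=41
F [α=53,β=+∞]: v=41 after child 2 ≤ α → α-cutoff, skip 1
K [α=53,β=+∞]: v=73
J [α=53,β=+∞]: v=38
Root [α=-∞,β=+∞]: v=53
Leaves evaluated: 18 of 23.

18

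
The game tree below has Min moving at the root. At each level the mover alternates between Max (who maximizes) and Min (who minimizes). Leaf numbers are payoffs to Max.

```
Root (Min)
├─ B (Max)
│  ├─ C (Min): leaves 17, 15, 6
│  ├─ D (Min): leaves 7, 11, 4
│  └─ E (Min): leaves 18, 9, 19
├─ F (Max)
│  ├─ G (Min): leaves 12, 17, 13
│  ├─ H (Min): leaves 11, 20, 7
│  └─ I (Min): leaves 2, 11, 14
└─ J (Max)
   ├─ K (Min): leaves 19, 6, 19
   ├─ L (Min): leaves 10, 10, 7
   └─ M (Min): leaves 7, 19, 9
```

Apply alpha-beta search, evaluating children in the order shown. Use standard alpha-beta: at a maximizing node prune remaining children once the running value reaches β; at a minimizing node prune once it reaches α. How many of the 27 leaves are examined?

C [α=-∞,β=+∞]: v=6
D [α=6,β=+∞]: v=4
E [α=6,β=+∞]: v=9
B [α=-∞,β=+∞]: v=9
G [α=-∞,β=9]: v=12
F [α=-∞,β=9]: v=12 after child 1 ≥ β → β-cutoff, skip 2
K [α=-∞,β=9]: v=6
L [α=6,β=9]: v=7
M [α=7,β=9]: v=7 after child 1 ≤ α → α-cutoff, skip 2
J [α=-∞,β=9]: v=7
Root [α=-∞,β=+∞]: v=7
Leaves evaluated: 19 of 27.

19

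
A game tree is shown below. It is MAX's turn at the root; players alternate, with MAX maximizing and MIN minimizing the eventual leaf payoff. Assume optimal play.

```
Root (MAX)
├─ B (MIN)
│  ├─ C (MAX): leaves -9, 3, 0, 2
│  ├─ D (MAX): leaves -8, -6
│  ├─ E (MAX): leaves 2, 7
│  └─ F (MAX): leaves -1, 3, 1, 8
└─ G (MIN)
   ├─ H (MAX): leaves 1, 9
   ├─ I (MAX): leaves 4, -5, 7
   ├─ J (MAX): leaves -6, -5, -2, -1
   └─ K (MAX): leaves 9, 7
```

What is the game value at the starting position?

-1

C (MAX): max(-9, 3, 0, 2) = 3
D (MAX): max(-8, -6) = -6
E (MAX): max(2, 7) = 7
F (MAX): max(-1, 3, 1, 8) = 8
B (MIN): min(3, -6, 7, 8) = -6
H (MAX): max(1, 9) = 9
I (MAX): max(4, -5, 7) = 7
J (MAX): max(-6, -5, -2, -1) = -1
K (MAX): max(9, 7) = 9
G (MIN): min(9, 7, -1, 9) = -1
Root (MAX): max(-6, -1) = -1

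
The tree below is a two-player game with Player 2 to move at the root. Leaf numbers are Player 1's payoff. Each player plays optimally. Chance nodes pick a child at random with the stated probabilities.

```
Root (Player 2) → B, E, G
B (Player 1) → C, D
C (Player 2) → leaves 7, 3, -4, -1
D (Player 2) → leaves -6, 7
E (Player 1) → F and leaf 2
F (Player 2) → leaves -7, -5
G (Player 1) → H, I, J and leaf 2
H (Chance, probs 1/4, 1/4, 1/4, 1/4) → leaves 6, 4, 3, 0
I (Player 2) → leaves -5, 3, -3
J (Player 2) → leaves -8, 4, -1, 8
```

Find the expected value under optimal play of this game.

C (Player 2): min(7, 3, -4, -1) = -4
D (Player 2): min(-6, 7) = -6
B (Player 1): max(-4, -6) = -4
F (Player 2): min(-7, -5) = -7
E (Player 1): max(-7, 2) = 2
H (Chance): 1/4·6 + 1/4·4 + 1/4·3 + 1/4·0 = 3.25
I (Player 2): min(-5, 3, -3) = -5
J (Player 2): min(-8, 4, -1, 8) = -8
G (Player 1): max(3.25, -5, -8, 2) = 3.25
Root (Player 2): min(-4, 2, 3.25) = -4

-4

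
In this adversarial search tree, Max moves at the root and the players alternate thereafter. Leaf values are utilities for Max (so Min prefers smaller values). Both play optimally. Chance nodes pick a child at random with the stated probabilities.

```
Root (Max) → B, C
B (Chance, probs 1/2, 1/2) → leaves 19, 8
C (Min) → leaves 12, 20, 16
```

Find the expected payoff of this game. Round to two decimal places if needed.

B (Chance): 1/2·19 + 1/2·8 = 13.5
C (Min): min(12, 20, 16) = 12
Root (Max): max(13.5, 12) = 13.5

13.5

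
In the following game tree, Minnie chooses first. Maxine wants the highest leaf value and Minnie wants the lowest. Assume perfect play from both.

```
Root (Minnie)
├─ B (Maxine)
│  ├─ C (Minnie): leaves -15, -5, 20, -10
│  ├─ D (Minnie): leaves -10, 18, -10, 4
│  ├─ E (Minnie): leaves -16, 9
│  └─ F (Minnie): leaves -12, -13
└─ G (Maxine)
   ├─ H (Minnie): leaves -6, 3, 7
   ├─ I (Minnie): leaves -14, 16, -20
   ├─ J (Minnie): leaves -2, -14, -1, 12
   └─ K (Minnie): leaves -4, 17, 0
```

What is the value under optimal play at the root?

-10

C (Minnie): min(-15, -5, 20, -10) = -15
D (Minnie): min(-10, 18, -10, 4) = -10
E (Minnie): min(-16, 9) = -16
F (Minnie): min(-12, -13) = -13
B (Maxine): max(-15, -10, -16, -13) = -10
H (Minnie): min(-6, 3, 7) = -6
I (Minnie): min(-14, 16, -20) = -20
J (Minnie): min(-2, -14, -1, 12) = -14
K (Minnie): min(-4, 17, 0) = -4
G (Maxine): max(-6, -20, -14, -4) = -4
Root (Minnie): min(-10, -4) = -10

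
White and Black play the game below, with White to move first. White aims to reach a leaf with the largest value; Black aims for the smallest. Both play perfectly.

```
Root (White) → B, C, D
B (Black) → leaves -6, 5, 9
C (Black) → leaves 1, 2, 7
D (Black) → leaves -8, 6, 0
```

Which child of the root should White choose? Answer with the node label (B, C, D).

B (Black): min(-6, 5, 9) = -6
C (Black): min(1, 2, 7) = 1
D (Black): min(-8, 6, 0) = -8
Root (White): max(-6, 1, -8) = 1
White picks the child with the highest value: C (value 1).

C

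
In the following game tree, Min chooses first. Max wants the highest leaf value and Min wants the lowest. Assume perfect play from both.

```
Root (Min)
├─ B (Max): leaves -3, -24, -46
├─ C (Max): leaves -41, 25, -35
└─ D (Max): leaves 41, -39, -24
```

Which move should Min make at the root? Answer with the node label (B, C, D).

B (Max): max(-3, -24, -46) = -3
C (Max): max(-41, 25, -35) = 25
D (Max): max(41, -39, -24) = 41
Root (Min): min(-3, 25, 41) = -3
Min picks the child with the lowest value: B (value -3).

B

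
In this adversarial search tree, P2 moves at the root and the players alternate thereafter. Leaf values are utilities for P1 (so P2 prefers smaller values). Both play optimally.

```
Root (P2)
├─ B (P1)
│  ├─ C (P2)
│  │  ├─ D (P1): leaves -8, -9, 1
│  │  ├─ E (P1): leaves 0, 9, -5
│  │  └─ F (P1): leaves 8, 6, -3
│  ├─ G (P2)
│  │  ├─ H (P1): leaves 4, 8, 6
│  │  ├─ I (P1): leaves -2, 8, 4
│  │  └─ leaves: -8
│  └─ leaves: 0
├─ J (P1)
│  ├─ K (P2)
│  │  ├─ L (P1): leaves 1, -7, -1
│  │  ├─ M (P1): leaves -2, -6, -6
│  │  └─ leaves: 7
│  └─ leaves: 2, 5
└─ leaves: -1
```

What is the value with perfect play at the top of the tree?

-1

D (P1): max(-8, -9, 1) = 1
E (P1): max(0, 9, -5) = 9
F (P1): max(8, 6, -3) = 8
C (P2): min(1, 9, 8) = 1
H (P1): max(4, 8, 6) = 8
I (P1): max(-2, 8, 4) = 8
G (P2): min(8, 8, -8) = -8
B (P1): max(1, -8, 0) = 1
L (P1): max(1, -7, -1) = 1
M (P1): max(-2, -6, -6) = -2
K (P2): min(1, -2, 7) = -2
J (P1): max(-2, 2, 5) = 5
Root (P2): min(1, 5, -1) = -1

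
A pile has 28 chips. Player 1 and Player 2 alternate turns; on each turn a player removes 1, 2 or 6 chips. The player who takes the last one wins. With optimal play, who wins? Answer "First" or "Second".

Mark each pile size as W (mover wins) or L (mover loses):
i:   0  1  2  3  4  5  6  7  8  9 10 11 12 13 14 15 16 17 18 19 20 21 22 23 24 25 26 27 28
     L  W  W  L  W  W  W  L  W  W  L  W  W  W  L  W  W  L  W  W  W  L  W  W  L  W  W  W  L
Position 28 is L, so the second player wins.

Second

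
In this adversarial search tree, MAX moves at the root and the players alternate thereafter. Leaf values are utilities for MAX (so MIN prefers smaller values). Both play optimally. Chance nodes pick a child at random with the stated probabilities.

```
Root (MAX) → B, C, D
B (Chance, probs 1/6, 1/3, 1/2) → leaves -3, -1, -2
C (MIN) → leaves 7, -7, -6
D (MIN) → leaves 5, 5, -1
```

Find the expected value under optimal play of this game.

-1

B (Chance): 1/6·-3 + 1/3·-1 + 1/2·-2 = -1.83
C (MIN): min(7, -7, -6) = -7
D (MIN): min(5, 5, -1) = -1
Root (MAX): max(-1.83, -7, -1) = -1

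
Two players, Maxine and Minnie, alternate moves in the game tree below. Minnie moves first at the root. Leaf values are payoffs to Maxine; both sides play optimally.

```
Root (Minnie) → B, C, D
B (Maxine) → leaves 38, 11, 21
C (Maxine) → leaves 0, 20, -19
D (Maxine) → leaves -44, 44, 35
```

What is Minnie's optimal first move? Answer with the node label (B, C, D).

C

B (Maxine): max(38, 11, 21) = 38
C (Maxine): max(0, 20, -19) = 20
D (Maxine): max(-44, 44, 35) = 44
Root (Minnie): min(38, 20, 44) = 20
Minnie picks the child with the lowest value: C (value 20).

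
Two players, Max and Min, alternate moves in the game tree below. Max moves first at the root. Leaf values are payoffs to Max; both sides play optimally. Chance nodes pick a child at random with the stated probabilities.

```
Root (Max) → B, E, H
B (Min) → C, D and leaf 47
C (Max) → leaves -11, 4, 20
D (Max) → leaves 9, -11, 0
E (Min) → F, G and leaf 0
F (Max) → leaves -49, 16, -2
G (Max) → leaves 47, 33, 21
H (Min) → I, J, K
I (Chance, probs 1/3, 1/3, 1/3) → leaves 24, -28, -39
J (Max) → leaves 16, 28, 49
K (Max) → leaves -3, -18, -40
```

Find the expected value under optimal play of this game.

9

C (Max): max(-11, 4, 20) = 20
D (Max): max(9, -11, 0) = 9
B (Min): min(20, 9, 47) = 9
F (Max): max(-49, 16, -2) = 16
G (Max): max(47, 33, 21) = 47
E (Min): min(16, 47, 0) = 0
I (Chance): 1/3·24 + 1/3·-28 + 1/3·-39 = -14.33
J (Max): max(16, 28, 49) = 49
K (Max): max(-3, -18, -40) = -3
H (Min): min(-14.33, 49, -3) = -14.33
Root (Max): max(9, 0, -14.33) = 9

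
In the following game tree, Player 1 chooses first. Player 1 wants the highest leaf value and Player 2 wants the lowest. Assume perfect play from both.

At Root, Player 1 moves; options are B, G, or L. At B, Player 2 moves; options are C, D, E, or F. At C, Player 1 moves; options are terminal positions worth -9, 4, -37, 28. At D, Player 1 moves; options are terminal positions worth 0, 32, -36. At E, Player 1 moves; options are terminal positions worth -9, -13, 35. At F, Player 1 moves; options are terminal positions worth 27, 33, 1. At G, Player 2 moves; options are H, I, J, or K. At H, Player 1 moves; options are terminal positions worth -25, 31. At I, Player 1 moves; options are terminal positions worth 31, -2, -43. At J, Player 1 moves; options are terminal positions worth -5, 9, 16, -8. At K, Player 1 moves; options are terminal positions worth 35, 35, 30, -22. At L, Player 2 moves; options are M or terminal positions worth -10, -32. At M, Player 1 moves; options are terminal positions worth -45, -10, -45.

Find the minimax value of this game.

C (Player 1): max(-9, 4, -37, 28) = 28
D (Player 1): max(0, 32, -36) = 32
E (Player 1): max(-9, -13, 35) = 35
F (Player 1): max(27, 33, 1) = 33
B (Player 2): min(28, 32, 35, 33) = 28
H (Player 1): max(-25, 31) = 31
I (Player 1): max(31, -2, -43) = 31
J (Player 1): max(-5, 9, 16, -8) = 16
K (Player 1): max(35, 35, 30, -22) = 35
G (Player 2): min(31, 31, 16, 35) = 16
M (Player 1): max(-45, -10, -45) = -10
L (Player 2): min(-10, -10, -32) = -32
Root (Player 1): max(28, 16, -32) = 28

28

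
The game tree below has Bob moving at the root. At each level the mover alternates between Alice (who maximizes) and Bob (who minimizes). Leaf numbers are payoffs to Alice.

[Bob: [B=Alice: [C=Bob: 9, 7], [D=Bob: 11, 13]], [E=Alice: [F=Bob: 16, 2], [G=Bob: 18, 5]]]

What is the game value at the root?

5

C (Bob): min(9, 7) = 7
D (Bob): min(11, 13) = 11
B (Alice): max(7, 11) = 11
F (Bob): min(16, 2) = 2
G (Bob): min(18, 5) = 5
E (Alice): max(2, 5) = 5
Root (Bob): min(11, 5) = 5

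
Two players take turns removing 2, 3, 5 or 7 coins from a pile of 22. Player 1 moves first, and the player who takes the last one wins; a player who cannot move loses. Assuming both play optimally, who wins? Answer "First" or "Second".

W/L table (W = player to move can force a win):
i:   0  1  2  3  4  5  6  7  8  9 10 11 12 13 14 15 16 17 18 19 20 21 22
     L  L  W  W  W  W  W  W  W  L  L  W  W  W  W  W  W  W  L  L  W  W  W
Position 22 is W, so the first player wins.

First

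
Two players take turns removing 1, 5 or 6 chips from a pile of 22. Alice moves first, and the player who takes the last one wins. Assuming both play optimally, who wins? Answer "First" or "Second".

Second

Compute winning (W) and losing (L) positions by backward induction:
i:   0  1  2  3  4  5  6  7  8  9 10 11 12 13 14 15 16 17 18 19 20 21 22
     L  W  L  W  L  W  W  W  W  W  W  L  W  L  W  L  W  W  W  W  W  W  L
Position 22 is L, so the second player wins.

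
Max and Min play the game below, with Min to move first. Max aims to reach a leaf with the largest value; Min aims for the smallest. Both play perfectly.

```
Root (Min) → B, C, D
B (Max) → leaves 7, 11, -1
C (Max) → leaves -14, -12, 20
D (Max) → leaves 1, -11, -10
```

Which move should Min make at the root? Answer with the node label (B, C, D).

D

B (Max): max(7, 11, -1) = 11
C (Max): max(-14, -12, 20) = 20
D (Max): max(1, -11, -10) = 1
Root (Min): min(11, 20, 1) = 1
Min picks the child with the lowest value: D (value 1).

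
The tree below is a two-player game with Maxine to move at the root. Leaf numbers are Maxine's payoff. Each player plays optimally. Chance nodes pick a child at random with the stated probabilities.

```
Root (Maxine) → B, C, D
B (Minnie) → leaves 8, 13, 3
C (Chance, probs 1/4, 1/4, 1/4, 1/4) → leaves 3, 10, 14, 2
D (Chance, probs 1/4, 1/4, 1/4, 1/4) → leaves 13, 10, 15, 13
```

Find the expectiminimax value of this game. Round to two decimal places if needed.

B (Minnie): min(8, 13, 3) = 3
C (Chance): 1/4·3 + 1/4·10 + 1/4·14 + 1/4·2 = 7.25
D (Chance): 1/4·13 + 1/4·10 + 1/4·15 + 1/4·13 = 12.75
Root (Maxine): max(3, 7.25, 12.75) = 12.75

12.75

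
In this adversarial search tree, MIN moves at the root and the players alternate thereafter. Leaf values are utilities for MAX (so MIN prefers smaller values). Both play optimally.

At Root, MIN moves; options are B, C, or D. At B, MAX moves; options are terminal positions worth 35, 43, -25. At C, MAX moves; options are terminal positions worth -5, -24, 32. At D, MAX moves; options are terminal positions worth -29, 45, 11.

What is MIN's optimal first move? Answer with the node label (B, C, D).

B (MAX): max(35, 43, -25) = 43
C (MAX): max(-5, -24, 32) = 32
D (MAX): max(-29, 45, 11) = 45
Root (MIN): min(43, 32, 45) = 32
MIN picks the child with the lowest value: C (value 32).

C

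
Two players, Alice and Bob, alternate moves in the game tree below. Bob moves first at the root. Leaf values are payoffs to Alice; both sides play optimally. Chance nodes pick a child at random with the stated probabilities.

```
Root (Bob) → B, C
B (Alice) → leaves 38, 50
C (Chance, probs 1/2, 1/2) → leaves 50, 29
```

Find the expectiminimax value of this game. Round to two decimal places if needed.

B (Alice): max(38, 50) = 50
C (Chance): 1/2·50 + 1/2·29 = 39.5
Root (Bob): min(50, 39.5) = 39.5

39.5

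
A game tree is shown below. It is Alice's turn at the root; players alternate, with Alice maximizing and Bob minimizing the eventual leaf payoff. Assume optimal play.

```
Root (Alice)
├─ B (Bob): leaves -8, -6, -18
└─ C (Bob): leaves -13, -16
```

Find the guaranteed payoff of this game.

-16

B (Bob): min(-8, -6, -18) = -18
C (Bob): min(-13, -16) = -16
Root (Alice): max(-18, -16) = -16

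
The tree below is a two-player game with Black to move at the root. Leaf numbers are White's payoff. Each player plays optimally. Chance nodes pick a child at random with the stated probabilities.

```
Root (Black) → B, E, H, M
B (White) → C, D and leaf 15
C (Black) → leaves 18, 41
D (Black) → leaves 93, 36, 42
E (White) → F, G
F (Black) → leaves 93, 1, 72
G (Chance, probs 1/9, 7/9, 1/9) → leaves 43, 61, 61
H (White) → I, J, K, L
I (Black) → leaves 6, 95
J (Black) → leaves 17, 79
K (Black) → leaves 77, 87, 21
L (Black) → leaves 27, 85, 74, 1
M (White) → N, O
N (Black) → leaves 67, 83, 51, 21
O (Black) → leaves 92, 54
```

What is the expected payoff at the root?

21

C (Black): min(18, 41) = 18
D (Black): min(93, 36, 42) = 36
B (White): max(18, 36, 15) = 36
F (Black): min(93, 1, 72) = 1
G (Chance): 1/9·43 + 7/9·61 + 1/9·61 = 59
E (White): max(1, 59) = 59
I (Black): min(6, 95) = 6
J (Black): min(17, 79) = 17
K (Black): min(77, 87, 21) = 21
L (Black): min(27, 85, 74, 1) = 1
H (White): max(6, 17, 21, 1) = 21
N (Black): min(67, 83, 51, 21) = 21
O (Black): min(92, 54) = 54
M (White): max(21, 54) = 54
Root (Black): min(36, 59, 21, 54) = 21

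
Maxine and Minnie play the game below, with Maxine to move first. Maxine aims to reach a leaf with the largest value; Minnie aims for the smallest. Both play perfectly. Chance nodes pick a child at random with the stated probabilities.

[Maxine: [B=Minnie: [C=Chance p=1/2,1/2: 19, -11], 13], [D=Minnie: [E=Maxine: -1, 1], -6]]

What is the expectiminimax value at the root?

C (Chance): 1/2·19 + 1/2·-11 = 4
B (Minnie): min(4, 13) = 4
E (Maxine): max(-1, 1) = 1
D (Minnie): min(1, -6) = -6
Root (Maxine): max(4, -6) = 4

4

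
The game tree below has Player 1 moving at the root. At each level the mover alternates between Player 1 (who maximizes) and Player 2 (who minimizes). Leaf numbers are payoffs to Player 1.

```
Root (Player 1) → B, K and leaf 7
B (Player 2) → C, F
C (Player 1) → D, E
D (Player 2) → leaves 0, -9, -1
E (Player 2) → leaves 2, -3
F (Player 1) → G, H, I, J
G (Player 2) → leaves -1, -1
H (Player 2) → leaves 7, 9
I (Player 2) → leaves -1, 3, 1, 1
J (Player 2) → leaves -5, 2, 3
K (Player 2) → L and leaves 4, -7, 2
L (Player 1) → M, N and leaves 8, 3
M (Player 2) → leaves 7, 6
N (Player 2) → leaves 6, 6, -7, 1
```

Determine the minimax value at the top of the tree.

D (Player 2): min(0, -9, -1) = -9
E (Player 2): min(2, -3) = -3
C (Player 1): max(-9, -3) = -3
G (Player 2): min(-1, -1) = -1
H (Player 2): min(7, 9) = 7
I (Player 2): min(-1, 3, 1, 1) = -1
J (Player 2): min(-5, 2, 3) = -5
F (Player 1): max(-1, 7, -1, -5) = 7
B (Player 2): min(-3, 7) = -3
M (Player 2): min(7, 6) = 6
N (Player 2): min(6, 6, -7, 1) = -7
L (Player 1): max(6, -7, 8, 3) = 8
K (Player 2): min(8, 4, -7, 2) = -7
Root (Player 1): max(-3, -7, 7) = 7

7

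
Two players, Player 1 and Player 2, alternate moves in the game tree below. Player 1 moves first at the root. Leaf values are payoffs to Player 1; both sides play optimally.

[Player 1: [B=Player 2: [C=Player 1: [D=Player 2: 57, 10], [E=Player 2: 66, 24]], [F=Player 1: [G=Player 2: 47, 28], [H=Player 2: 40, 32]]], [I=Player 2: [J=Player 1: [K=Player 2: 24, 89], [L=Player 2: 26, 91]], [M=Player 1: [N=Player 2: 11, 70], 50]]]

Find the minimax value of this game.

26

D (Player 2): min(57, 10) = 10
E (Player 2): min(66, 24) = 24
C (Player 1): max(10, 24) = 24
G (Player 2): min(47, 28) = 28
H (Player 2): min(40, 32) = 32
F (Player 1): max(28, 32) = 32
B (Player 2): min(24, 32) = 24
K (Player 2): min(24, 89) = 24
L (Player 2): min(26, 91) = 26
J (Player 1): max(24, 26) = 26
N (Player 2): min(11, 70) = 11
M (Player 1): max(11, 50) = 50
I (Player 2): min(26, 50) = 26
Root (Player 1): max(24, 26) = 26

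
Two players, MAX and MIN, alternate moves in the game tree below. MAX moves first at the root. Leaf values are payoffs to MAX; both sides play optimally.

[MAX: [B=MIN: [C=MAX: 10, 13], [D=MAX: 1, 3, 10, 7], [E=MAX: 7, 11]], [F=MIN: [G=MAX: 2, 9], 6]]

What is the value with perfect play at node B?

10

C: max(10, 13) = 13
D: max(1, 3, 10, 7) = 10
E: max(7, 11) = 11
B: min(13, 10, 11) = 10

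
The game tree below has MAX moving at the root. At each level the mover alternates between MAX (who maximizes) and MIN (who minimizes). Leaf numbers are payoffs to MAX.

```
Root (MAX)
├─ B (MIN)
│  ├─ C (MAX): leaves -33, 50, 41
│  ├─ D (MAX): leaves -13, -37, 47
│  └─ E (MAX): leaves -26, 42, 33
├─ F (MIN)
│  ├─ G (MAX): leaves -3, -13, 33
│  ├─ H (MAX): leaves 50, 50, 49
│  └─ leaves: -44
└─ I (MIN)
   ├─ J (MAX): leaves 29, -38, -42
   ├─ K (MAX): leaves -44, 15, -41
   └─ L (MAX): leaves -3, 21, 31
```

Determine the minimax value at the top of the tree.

C (MAX): max(-33, 50, 41) = 50
D (MAX): max(-13, -37, 47) = 47
E (MAX): max(-26, 42, 33) = 42
B (MIN): min(50, 47, 42) = 42
G (MAX): max(-3, -13, 33) = 33
H (MAX): max(50, 50, 49) = 50
F (MIN): min(33, 50, -44) = -44
J (MAX): max(29, -38, -42) = 29
K (MAX): max(-44, 15, -41) = 15
L (MAX): max(-3, 21, 31) = 31
I (MIN): min(29, 15, 31) = 15
Root (MAX): max(42, -44, 15) = 42

42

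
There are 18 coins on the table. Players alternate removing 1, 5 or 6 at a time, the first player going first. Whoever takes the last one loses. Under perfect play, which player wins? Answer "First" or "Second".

i:   0  1  2  3  4  5  6  7  8  9 10 11 12 13 14 15 16 17 18
     W  L  W  L  W  L  W  W  W  W  W  W  L  W  L  W  L  W  W
Position 18 is W, so the first player wins.

First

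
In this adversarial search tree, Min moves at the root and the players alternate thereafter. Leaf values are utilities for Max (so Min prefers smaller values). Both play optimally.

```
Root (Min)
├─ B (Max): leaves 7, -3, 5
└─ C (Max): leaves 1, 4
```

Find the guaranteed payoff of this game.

B (Max): max(7, -3, 5) = 7
C (Max): max(1, 4) = 4
Root (Min): min(7, 4) = 4

4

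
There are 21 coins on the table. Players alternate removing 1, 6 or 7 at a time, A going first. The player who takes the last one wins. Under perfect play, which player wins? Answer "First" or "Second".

First

i:   0  1  2  3  4  5  6  7  8  9 10 11 12 13 14 15 16 17 18 19 20 21
     L  W  L  W  L  W  W  W  W  W  W  W  L  W  L  W  L  W  W  W  W  W
Position 21 is W, so the first player wins.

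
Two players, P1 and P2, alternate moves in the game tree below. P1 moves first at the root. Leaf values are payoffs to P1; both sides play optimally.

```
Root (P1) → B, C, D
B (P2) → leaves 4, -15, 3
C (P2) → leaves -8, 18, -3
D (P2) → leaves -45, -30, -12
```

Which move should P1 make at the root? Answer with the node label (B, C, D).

C

B (P2): min(4, -15, 3) = -15
C (P2): min(-8, 18, -3) = -8
D (P2): min(-45, -30, -12) = -45
Root (P1): max(-15, -8, -45) = -8
P1 picks the child with the highest value: C (value -8).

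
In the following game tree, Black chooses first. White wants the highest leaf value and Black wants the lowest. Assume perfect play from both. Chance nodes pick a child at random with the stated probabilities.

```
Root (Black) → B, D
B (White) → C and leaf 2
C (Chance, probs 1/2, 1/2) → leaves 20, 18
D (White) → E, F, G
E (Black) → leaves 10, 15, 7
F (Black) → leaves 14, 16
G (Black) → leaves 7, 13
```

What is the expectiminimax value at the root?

C (Chance): 1/2·20 + 1/2·18 = 19
B (White): max(19, 2) = 19
E (Black): min(10, 15, 7) = 7
F (Black): min(14, 16) = 14
G (Black): min(7, 13) = 7
D (White): max(7, 14, 7) = 14
Root (Black): min(19, 14) = 14

14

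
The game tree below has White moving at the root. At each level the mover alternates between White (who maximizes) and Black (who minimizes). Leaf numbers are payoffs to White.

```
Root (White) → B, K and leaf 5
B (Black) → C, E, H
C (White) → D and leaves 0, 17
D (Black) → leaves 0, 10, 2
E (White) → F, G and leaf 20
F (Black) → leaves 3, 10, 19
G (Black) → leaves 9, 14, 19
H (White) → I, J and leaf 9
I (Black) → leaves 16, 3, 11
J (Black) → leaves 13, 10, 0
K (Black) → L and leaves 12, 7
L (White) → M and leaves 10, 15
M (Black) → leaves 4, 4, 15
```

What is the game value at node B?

9

D: min(0, 10, 2) = 0
C: max(0, 0, 17) = 17
F: min(3, 10, 19) = 3
G: min(9, 14, 19) = 9
E: max(3, 9, 20) = 20
I: min(16, 3, 11) = 3
J: min(13, 10, 0) = 0
H: max(3, 0, 9) = 9
B: min(17, 20, 9) = 9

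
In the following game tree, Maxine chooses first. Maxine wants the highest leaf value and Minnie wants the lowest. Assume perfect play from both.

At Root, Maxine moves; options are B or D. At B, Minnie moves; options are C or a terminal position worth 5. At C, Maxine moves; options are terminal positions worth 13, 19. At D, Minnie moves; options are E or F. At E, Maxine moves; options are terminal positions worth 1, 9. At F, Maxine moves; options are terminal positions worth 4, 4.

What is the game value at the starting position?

5

C (Maxine): max(13, 19) = 19
B (Minnie): min(19, 5) = 5
E (Maxine): max(1, 9) = 9
F (Maxine): max(4, 4) = 4
D (Minnie): min(9, 4) = 4
Root (Maxine): max(5, 4) = 5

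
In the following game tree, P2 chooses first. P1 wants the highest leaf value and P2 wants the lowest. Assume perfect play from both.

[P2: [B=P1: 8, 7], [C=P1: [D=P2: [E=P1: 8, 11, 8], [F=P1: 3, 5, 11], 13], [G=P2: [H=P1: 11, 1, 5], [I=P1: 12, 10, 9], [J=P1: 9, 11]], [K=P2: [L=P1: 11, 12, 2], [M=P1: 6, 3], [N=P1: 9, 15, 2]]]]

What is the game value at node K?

6

L: max(11, 12, 2) = 12
M: max(6, 3) = 6
N: max(9, 15, 2) = 15
K: min(12, 6, 15) = 6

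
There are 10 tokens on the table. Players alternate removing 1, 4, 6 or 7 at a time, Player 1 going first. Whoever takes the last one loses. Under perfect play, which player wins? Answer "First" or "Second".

Compute winning (W) and losing (L) positions by backward induction:
i:   0  1  2  3  4  5  6  7  8  9 10
     W  L  W  L  W  W  L  W  W  W  W
Position 10 is W, so the first player wins.

First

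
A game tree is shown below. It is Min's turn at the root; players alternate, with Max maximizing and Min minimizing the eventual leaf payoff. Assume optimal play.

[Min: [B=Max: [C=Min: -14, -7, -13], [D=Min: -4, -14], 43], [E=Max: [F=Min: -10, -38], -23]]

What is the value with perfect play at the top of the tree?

-23

C (Min): min(-14, -7, -13) = -14
D (Min): min(-4, -14) = -14
B (Max): max(-14, -14, 43) = 43
F (Min): min(-10, -38) = -38
E (Max): max(-38, -23) = -23
Root (Min): min(43, -23) = -23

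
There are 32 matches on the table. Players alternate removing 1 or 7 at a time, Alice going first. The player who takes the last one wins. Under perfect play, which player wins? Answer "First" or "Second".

Second

W/L table (W = player to move can force a win):
i:   0  1  2  3  4  5  6  7  8  9 10 11 12 13 14 15 16 17 18 19 20 21 22 23 24 25 26 27 28 29 30 31 32
     L  W  L  W  L  W  L  W  L  W  L  W  L  W  L  W  L  W  L  W  L  W  L  W  L  W  L  W  L  W  L  W  L
Position 32 is L, so the second player wins.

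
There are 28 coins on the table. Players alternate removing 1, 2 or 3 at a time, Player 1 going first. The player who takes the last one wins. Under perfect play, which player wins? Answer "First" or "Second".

Second

Mark each pile size as W (mover wins) or L (mover loses):
i:   0  1  2  3  4  5  6  7  8  9 10 11 12 13 14 15 16 17 18 19 20 21 22 23 24 25 26 27 28
     L  W  W  W  L  W  W  W  L  W  W  W  L  W  W  W  L  W  W  W  L  W  W  W  L  W  W  W  L
Position 28 is L, so the second player wins.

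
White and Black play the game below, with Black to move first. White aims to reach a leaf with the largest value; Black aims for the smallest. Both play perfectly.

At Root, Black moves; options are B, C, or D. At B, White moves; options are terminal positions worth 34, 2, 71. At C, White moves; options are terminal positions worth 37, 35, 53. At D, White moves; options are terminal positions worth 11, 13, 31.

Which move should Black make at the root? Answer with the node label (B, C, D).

B (White): max(34, 2, 71) = 71
C (White): max(37, 35, 53) = 53
D (White): max(11, 13, 31) = 31
Root (Black): min(71, 53, 31) = 31
Black picks the child with the lowest value: D (value 31).

D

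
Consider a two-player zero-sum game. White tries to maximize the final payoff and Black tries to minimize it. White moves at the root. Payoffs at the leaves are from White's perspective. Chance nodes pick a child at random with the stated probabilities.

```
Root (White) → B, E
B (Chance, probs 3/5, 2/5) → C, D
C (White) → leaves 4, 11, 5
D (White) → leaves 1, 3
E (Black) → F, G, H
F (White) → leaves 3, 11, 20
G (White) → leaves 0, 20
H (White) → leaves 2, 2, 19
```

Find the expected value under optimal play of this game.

C (White): max(4, 11, 5) = 11
D (White): max(1, 3) = 3
B (Chance): 3/5·11 + 2/5·3 = 7.8
F (White): max(3, 11, 20) = 20
G (White): max(0, 20) = 20
H (White): max(2, 2, 19) = 19
E (Black): min(20, 20, 19) = 19
Root (White): max(7.8, 19) = 19

19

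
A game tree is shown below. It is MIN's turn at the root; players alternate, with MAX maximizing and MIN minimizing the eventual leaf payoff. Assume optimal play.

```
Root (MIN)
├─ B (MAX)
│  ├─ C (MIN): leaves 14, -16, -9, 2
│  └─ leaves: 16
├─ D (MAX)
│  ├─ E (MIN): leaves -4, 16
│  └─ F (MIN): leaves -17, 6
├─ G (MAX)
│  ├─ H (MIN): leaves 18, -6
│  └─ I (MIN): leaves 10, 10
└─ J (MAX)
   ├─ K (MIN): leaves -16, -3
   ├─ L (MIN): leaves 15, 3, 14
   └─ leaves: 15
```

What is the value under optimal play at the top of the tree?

-4

C (MIN): min(14, -16, -9, 2) = -16
B (MAX): max(-16, 16) = 16
E (MIN): min(-4, 16) = -4
F (MIN): min(-17, 6) = -17
D (MAX): max(-4, -17) = -4
H (MIN): min(18, -6) = -6
I (MIN): min(10, 10) = 10
G (MAX): max(-6, 10) = 10
K (MIN): min(-16, -3) = -16
L (MIN): min(15, 3, 14) = 3
J (MAX): max(-16, 3, 15) = 15
Root (MIN): min(16, -4, 10, 15) = -4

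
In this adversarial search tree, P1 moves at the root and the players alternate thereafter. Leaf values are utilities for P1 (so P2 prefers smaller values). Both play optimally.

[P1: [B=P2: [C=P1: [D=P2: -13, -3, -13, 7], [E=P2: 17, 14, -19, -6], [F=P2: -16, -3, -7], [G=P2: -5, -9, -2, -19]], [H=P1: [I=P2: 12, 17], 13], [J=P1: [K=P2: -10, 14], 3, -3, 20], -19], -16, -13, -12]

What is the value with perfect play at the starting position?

-12

D (P2): min(-13, -3, -13, 7) = -13
E (P2): min(17, 14, -19, -6) = -19
F (P2): min(-16, -3, -7) = -16
G (P2): min(-5, -9, -2, -19) = -19
C (P1): max(-13, -19, -16, -19) = -13
I (P2): min(12, 17) = 12
H (P1): max(12, 13) = 13
K (P2): min(-10, 14) = -10
J (P1): max(-10, 3, -3, 20) = 20
B (P2): min(-13, 13, 20, -19) = -19
Root (P1): max(-19, -16, -13, -12) = -12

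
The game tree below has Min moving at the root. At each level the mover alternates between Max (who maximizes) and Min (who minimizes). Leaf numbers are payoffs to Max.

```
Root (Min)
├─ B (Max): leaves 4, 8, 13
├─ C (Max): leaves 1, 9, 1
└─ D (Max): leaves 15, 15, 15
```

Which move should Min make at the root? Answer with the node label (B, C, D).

B (Max): max(4, 8, 13) = 13
C (Max): max(1, 9, 1) = 9
D (Max): max(15, 15, 15) = 15
Root (Min): min(13, 9, 15) = 9
Min picks the child with the lowest value: C (value 9).

C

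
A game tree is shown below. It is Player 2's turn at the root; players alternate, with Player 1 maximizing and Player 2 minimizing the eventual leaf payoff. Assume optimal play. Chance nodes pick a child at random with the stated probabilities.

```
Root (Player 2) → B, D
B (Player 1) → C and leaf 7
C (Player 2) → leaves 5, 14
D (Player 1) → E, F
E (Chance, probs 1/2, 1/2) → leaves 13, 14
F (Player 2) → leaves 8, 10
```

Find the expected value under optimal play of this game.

7

C (Player 2): min(5, 14) = 5
B (Player 1): max(5, 7) = 7
E (Chance): 1/2·13 + 1/2·14 = 13.5
F (Player 2): min(8, 10) = 8
D (Player 1): max(13.5, 8) = 13.5
Root (Player 2): min(7, 13.5) = 7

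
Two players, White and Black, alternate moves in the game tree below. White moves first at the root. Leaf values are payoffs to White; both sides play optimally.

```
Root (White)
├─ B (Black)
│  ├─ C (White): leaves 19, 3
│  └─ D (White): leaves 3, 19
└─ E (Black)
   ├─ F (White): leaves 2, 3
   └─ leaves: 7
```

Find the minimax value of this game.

C (White): max(19, 3) = 19
D (White): max(3, 19) = 19
B (Black): min(19, 19) = 19
F (White): max(2, 3) = 3
E (Black): min(3, 7) = 3
Root (White): max(19, 3) = 19

19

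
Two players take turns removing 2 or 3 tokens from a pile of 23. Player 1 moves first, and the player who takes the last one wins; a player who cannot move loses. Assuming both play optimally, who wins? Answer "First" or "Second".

Mark each pile size as W (mover wins) or L (mover loses):
i:   0  1  2  3  4  5  6  7  8  9 10 11 12 13 14 15 16 17 18 19 20 21 22 23
     L  L  W  W  W  L  L  W  W  W  L  L  W  W  W  L  L  W  W  W  L  L  W  W
Position 23 is W, so the first player wins.

First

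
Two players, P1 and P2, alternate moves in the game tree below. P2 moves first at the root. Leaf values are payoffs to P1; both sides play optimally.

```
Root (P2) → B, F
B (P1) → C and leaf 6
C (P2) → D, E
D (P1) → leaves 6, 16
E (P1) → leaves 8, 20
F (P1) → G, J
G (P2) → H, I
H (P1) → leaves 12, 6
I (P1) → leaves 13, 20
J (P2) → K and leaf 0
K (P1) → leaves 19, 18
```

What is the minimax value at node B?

D: max(6, 16) = 16
E: max(8, 20) = 20
C: min(16, 20) = 16
B: max(16, 6) = 16

16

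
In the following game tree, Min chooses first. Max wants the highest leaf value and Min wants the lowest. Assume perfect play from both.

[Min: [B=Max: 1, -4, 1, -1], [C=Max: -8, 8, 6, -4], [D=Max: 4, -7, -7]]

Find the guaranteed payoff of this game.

B (Max): max(1, -4, 1, -1) = 1
C (Max): max(-8, 8, 6, -4) = 8
D (Max): max(4, -7, -7) = 4
Root (Min): min(1, 8, 4) = 1

1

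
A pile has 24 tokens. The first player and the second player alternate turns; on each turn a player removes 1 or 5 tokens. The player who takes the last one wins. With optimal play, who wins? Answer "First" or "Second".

Second

Mark each pile size as W (mover wins) or L (mover loses):
i:   0  1  2  3  4  5  6  7  8  9 10 11 12 13 14 15 16 17 18 19 20 21 22 23 24
     L  W  L  W  L  W  L  W  L  W  L  W  L  W  L  W  L  W  L  W  L  W  L  W  L
Position 24 is L, so the second player wins.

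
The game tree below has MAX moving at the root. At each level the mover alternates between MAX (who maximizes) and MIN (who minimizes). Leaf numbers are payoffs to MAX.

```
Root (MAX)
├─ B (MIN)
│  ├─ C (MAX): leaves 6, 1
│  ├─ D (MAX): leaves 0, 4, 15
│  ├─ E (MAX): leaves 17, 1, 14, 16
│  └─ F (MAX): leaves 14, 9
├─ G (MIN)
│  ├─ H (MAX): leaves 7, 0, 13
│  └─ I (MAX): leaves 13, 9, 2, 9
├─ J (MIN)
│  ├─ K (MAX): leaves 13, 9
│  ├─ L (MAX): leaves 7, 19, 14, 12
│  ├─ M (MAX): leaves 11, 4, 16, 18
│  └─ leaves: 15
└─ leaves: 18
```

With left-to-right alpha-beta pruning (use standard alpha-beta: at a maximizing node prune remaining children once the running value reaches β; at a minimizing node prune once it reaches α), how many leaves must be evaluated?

14

C [α=-∞,β=+∞]: v=6
D [α=-∞,β=6]: v=15
E [α=-∞,β=6]: v=17 after child 1 ≥ β → β-cutoff, skip 3
F [α=-∞,β=6]: v=14 after child 1 ≥ β → β-cutoff, skip 1
B [α=-∞,β=+∞]: v=6
H [α=6,β=+∞]: v=13
I [α=6,β=13]: v=13 after child 1 ≥ β → β-cutoff, skip 3
G [α=6,β=+∞]: v=13
K [α=13,β=+∞]: v=13
J [α=13,β=+∞]: v=13 after child 1 ≤ α → α-cutoff, skip 3
Root [α=-∞,β=+∞]: v=18
Leaves evaluated: 14 of 30.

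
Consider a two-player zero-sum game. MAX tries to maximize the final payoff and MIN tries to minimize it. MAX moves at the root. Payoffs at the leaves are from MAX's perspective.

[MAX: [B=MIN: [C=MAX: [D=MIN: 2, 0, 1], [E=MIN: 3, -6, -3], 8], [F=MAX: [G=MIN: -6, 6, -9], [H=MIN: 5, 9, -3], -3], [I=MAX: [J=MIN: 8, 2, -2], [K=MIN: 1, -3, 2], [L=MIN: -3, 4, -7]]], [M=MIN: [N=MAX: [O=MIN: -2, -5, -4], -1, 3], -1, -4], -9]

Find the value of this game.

-3

D (MIN): min(2, 0, 1) = 0
E (MIN): min(3, -6, -3) = -6
C (MAX): max(0, -6, 8) = 8
G (MIN): min(-6, 6, -9) = -9
H (MIN): min(5, 9, -3) = -3
F (MAX): max(-9, -3, -3) = -3
J (MIN): min(8, 2, -2) = -2
K (MIN): min(1, -3, 2) = -3
L (MIN): min(-3, 4, -7) = -7
I (MAX): max(-2, -3, -7) = -2
B (MIN): min(8, -3, -2) = -3
O (MIN): min(-2, -5, -4) = -5
N (MAX): max(-5, -1, 3) = 3
M (MIN): min(3, -1, -4) = -4
Root (MAX): max(-3, -4, -9) = -3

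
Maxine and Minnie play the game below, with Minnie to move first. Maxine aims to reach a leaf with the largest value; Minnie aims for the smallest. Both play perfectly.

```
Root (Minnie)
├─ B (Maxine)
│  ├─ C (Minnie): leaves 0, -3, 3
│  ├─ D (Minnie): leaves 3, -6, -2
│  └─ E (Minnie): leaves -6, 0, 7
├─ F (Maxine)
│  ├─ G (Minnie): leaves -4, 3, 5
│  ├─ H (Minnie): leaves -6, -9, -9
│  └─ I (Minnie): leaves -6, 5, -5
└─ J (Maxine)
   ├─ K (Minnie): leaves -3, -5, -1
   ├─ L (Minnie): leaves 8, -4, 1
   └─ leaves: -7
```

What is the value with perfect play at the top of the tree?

-4

C (Minnie): min(0, -3, 3) = -3
D (Minnie): min(3, -6, -2) = -6
E (Minnie): min(-6, 0, 7) = -6
B (Maxine): max(-3, -6, -6) = -3
G (Minnie): min(-4, 3, 5) = -4
H (Minnie): min(-6, -9, -9) = -9
I (Minnie): min(-6, 5, -5) = -6
F (Maxine): max(-4, -9, -6) = -4
K (Minnie): min(-3, -5, -1) = -5
L (Minnie): min(8, -4, 1) = -4
J (Maxine): max(-5, -4, -7) = -4
Root (Minnie): min(-3, -4, -4) = -4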